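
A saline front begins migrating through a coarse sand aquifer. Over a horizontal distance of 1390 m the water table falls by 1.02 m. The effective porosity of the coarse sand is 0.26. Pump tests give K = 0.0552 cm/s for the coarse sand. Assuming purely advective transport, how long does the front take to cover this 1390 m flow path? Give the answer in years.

Convert K: 0.0552 cm/s × 864 = 47.69 m/day.
Hydraulic gradient i = Δh / L = 1.02 / 1390 = 0.0007338.
Darcy flux q = K · i = 47.69 × 0.0007338 = 0.03500 m/day.
Seepage velocity v = q / n_e = 0.03500 / 0.26 = 0.1346 m/day.
Travel time t = L / v = 1390 / 0.1346 = 10326 days = 28.27 years.

28.3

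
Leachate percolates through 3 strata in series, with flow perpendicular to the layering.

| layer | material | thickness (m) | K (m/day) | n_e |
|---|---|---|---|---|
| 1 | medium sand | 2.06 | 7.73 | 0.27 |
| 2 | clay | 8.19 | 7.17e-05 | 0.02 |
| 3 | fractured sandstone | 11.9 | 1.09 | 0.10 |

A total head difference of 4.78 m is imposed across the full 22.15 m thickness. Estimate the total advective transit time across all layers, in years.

With flow normal to the layers, continuity requires the same specific discharge q through every layer.
Σ(b_i/K_i) = 2.06/7.73 + 8.19/7.17e-05 + 11.9/1.09 = 1.142e+05 d.
q = Δh / Σ(b_i/K_i) = 4.78 / 1.142e+05 = 4.184e-05 m/day.
In each layer the seepage velocity is v_i = q/n_i, so the layer transit time is t_i = b_i·n_i / q:
  layer 1 (medium sand): t_1 = 2.06 × 0.27 / 4.184e-05 = 13293 d
  layer 2 (clay): t_2 = 8.19 × 0.02 / 4.184e-05 = 3915 d
  layer 3 (fractured sandstone): t_3 = 11.9 × 0.10 / 4.184e-05 = 28440 d
Total t = Σ t_i = 45647 days = 125.0 years.

125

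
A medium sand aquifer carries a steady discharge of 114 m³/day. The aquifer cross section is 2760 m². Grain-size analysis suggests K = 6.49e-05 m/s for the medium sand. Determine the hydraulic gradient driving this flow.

Convert K: 6.49e-05 m/s × 86400 = 5.607 m/day.
From Q = K·A·i, i = Q / (K·A) = 114 / (5.607 × 2760) = 0.007366.

0.00737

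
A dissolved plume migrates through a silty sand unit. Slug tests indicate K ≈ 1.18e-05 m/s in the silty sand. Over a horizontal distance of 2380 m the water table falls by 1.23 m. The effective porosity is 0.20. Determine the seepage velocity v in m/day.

0.00263

Convert K: 1.18e-05 m/s × 86400 = 1.020 m/day.
Hydraulic gradient i = Δh / L = 1.23 / 2380 = 0.0005168.
Darcy flux q = K · i = 1.020 × 0.0005168 = 0.0005269 m/day.
Seepage velocity v = q / n_e = 0.0005269 / 0.20 = 0.002634 m/day.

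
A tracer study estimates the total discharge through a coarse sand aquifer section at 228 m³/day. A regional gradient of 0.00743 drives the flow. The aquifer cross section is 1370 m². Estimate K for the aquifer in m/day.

22.4

Hydraulic gradient i = 0.00743.
From Q = K·A·i, K = Q / (A·i) = 228 / (1370 × 0.007430) = 22.40 m/day.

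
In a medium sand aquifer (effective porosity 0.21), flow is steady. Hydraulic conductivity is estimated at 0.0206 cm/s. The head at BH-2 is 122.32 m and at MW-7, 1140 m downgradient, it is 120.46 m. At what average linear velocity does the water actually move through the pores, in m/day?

Convert K: 0.0206 cm/s × 864 = 17.80 m/day.
Hydraulic gradient i = (122.32 − 120.46) / 1140 = 1.86 / 1140 = 0.001632.
Darcy flux q = K · i = 17.80 × 0.001632 = 0.02904 m/day.
Seepage velocity v = q / n_e = 0.02904 / 0.21 = 0.1383 m/day.

0.138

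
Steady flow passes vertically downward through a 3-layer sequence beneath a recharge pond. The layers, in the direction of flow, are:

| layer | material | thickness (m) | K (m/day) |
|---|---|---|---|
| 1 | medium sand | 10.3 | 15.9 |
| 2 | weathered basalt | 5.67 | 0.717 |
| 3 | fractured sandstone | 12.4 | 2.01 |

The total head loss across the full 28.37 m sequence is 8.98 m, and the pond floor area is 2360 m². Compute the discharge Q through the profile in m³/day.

Flow is perpendicular to layering, so the layers act in series and the equivalent K is the thickness-weighted harmonic mean.
Total thickness L = 10.3 + 5.67 + 12.4 = 28.37 m.
Σ(b_i/K_i) = 10.3/15.9 + 5.67/0.717 + 12.4/2.01 = 14.72 d.
K_eq = L / Σ(b_i/K_i) = 28.37 / 14.72 = 1.927 m/day.
Q = K_eq · A · (Δh/L) = 1.927 × 2360 × (8.98/28.37) = 1439 m³/day.

1440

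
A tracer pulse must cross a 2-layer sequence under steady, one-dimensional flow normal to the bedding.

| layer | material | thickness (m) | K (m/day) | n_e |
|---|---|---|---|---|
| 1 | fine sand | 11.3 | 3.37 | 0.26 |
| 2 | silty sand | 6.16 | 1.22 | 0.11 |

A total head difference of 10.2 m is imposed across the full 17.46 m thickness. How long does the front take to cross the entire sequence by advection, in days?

With flow normal to the layers, continuity requires the same specific discharge q through every layer.
Σ(b_i/K_i) = 11.3/3.37 + 6.16/1.22 = 8.402 d.
q = Δh / Σ(b_i/K_i) = 10.2 / 8.402 = 1.214 m/day.
In each layer the seepage velocity is v_i = q/n_i, so the layer transit time is t_i = b_i·n_i / q:
  layer 1 (fine sand): t_1 = 11.3 × 0.26 / 1.214 = 2.420 d
  layer 2 (silty sand): t_2 = 6.16 × 0.11 / 1.214 = 0.5582 d
Total t = Σ t_i = 2.978 days.

2.98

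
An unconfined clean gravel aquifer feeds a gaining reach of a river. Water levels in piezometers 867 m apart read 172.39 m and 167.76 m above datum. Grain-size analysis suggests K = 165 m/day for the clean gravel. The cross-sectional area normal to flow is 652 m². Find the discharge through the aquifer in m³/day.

Hydraulic gradient i = (172.39 − 167.76) / 867 = 4.63 / 867 = 0.005340.
Darcy's law: Q = K · A · i = 165.0 × 652.0 × 0.005340 = 574.5 m³/day.

575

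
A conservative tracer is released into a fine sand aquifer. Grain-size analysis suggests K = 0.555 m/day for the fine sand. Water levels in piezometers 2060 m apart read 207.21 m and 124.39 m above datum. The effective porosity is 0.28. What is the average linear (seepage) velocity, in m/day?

Hydraulic gradient i = (207.21 − 124.39) / 2060 = 82.82 / 2060 = 0.04020.
Darcy flux q = K · i = 0.5550 × 0.04020 = 0.02231 m/day.
Seepage velocity v = q / n_e = 0.02231 / 0.28 = 0.07969 m/day.

0.0797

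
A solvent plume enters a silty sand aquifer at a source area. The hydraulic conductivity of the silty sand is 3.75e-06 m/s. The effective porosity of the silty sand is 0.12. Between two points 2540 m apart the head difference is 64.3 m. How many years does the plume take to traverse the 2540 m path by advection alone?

102

Convert K: 3.75e-06 m/s × 86400 = 0.3240 m/day.
Hydraulic gradient i = Δh / L = 64.3 / 2540 = 0.02531.
Darcy flux q = K · i = 0.3240 × 0.02531 = 0.008202 m/day.
Seepage velocity v = q / n_e = 0.008202 / 0.12 = 0.06835 m/day.
Travel time t = L / v = 2540 / 0.06835 = 37161 days = 101.7 years.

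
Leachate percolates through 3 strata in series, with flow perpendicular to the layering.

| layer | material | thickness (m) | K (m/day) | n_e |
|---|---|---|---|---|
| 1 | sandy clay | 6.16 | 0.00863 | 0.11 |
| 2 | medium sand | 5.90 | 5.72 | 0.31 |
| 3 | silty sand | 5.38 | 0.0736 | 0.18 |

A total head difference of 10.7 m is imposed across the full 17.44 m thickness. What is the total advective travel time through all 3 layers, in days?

256

With flow normal to the layers, continuity requires the same specific discharge q through every layer.
Σ(b_i/K_i) = 6.16/0.00863 + 5.90/5.72 + 5.38/0.0736 = 787.9 d.
q = Δh / Σ(b_i/K_i) = 10.7 / 787.9 = 0.01358 m/day.
In each layer the seepage velocity is v_i = q/n_i, so the layer transit time is t_i = b_i·n_i / q:
  layer 1 (sandy clay): t_1 = 6.16 × 0.11 / 0.01358 = 49.90 d
  layer 2 (medium sand): t_2 = 5.90 × 0.31 / 0.01358 = 134.7 d
  layer 3 (silty sand): t_3 = 5.38 × 0.18 / 0.01358 = 71.31 d
Total t = Σ t_i = 255.9 days.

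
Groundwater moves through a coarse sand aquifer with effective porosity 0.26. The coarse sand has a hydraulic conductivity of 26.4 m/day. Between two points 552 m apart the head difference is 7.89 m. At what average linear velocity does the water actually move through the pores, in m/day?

1.45

Hydraulic gradient i = Δh / L = 7.89 / 552 = 0.01429.
Darcy flux q = K · i = 26.40 × 0.01429 = 0.3773 m/day.
Seepage velocity v = q / n_e = 0.3773 / 0.26 = 1.451 m/day.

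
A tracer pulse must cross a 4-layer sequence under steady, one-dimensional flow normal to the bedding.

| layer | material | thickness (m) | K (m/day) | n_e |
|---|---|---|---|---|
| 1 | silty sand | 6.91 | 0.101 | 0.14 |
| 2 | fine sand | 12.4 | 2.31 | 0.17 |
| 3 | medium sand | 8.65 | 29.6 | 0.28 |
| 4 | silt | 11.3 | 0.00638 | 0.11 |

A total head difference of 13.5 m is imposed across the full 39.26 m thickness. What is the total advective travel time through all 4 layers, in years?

2.52

With flow normal to the layers, continuity requires the same specific discharge q through every layer.
Σ(b_i/K_i) = 6.91/0.101 + 12.4/2.31 + 8.65/29.6 + 11.3/0.00638 = 1845 d.
q = Δh / Σ(b_i/K_i) = 13.5 / 1845 = 0.007316 m/day.
In each layer the seepage velocity is v_i = q/n_i, so the layer transit time is t_i = b_i·n_i / q:
  layer 1 (silty sand): t_1 = 6.91 × 0.14 / 0.007316 = 132.2 d
  layer 2 (fine sand): t_2 = 12.4 × 0.17 / 0.007316 = 288.1 d
  layer 3 (medium sand): t_3 = 8.65 × 0.28 / 0.007316 = 331.0 d
  layer 4 (silt): t_4 = 11.3 × 0.11 / 0.007316 = 169.9 d
Total t = Σ t_i = 921.3 days = 2.522 years.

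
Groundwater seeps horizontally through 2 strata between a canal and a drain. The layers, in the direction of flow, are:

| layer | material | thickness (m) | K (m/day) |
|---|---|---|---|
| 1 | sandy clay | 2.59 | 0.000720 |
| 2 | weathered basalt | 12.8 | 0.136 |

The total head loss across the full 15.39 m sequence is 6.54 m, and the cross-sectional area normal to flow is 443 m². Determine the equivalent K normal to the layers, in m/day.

0.00417

Flow is perpendicular to layering, so the layers act in series and the equivalent K is the thickness-weighted harmonic mean.
Total thickness L = 2.59 + 12.8 = 15.39 m.
Σ(b_i/K_i) = 2.59/0.000720 + 12.8/0.136 = 3691 d.
K_eq = L / Σ(b_i/K_i) = 15.39 / 3691 = 0.004169 m/day.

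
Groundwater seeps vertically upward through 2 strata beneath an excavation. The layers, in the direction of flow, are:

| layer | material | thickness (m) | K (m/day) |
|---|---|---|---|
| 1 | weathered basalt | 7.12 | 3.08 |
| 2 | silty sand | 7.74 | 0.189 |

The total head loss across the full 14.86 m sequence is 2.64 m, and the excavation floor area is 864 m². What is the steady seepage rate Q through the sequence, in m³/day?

52.7

Flow is perpendicular to layering, so the layers act in series and the equivalent K is the thickness-weighted harmonic mean.
Total thickness L = 7.12 + 7.74 = 14.86 m.
Σ(b_i/K_i) = 7.12/3.08 + 7.74/0.189 = 43.26 d.
K_eq = L / Σ(b_i/K_i) = 14.86 / 43.26 = 0.3435 m/day.
Q = K_eq · A · (Δh/L) = 0.3435 × 864 × (2.64/14.86) = 52.72 m³/day.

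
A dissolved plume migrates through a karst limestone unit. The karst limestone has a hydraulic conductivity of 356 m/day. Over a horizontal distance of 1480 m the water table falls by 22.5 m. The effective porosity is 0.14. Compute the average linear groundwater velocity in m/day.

38.7

Hydraulic gradient i = Δh / L = 22.5 / 1480 = 0.01520.
Darcy flux q = K · i = 356.0 × 0.01520 = 5.412 m/day.
Seepage velocity v = q / n_e = 5.412 / 0.14 = 38.66 m/day.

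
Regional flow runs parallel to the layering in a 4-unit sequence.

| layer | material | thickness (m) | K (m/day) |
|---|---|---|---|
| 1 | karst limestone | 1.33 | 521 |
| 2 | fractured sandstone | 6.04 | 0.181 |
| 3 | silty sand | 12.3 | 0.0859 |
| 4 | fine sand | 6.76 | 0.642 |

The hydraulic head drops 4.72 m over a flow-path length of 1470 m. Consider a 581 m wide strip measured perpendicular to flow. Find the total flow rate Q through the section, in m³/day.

1300

Flow is parallel to layering, so each bed carries its own Darcy discharge and the transmissivities add.
Σ(K_i·b_i) = 521×1.33 + 0.181×6.04 + 0.0859×12.3 + 0.642×6.76 = 699.4 m²/day.
Hydraulic gradient i = Δh / L = 4.72 / 1470 = 0.003211.
Q = Σ(K_i·b_i) · W · i = 699.4 × 581 × 0.003211 = 1305 m³/day.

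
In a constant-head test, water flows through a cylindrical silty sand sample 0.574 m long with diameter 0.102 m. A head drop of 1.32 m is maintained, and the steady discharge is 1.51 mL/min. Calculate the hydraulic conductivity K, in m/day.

Cross-sectional area A = π·(d/2)² = π × (0.102/2)² = 0.008171 m².
Convert discharge: 1.51 mL/min = 2.517e-08 m³/s.
Darcy's law rearranged: K = Q·L / (A·Δh) = 2.517e-08 × 0.574 / (0.008171 × 1.32) = 1.339e-06 m/s = 0.1157 m/day.

0.116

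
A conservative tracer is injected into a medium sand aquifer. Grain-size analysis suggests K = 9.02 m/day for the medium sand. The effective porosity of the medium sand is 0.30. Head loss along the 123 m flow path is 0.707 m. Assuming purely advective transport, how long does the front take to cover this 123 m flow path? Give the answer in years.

1.95

Hydraulic gradient i = Δh / L = 0.707 / 123 = 0.005748.
Darcy flux q = K · i = 9.020 × 0.005748 = 0.05185 m/day.
Seepage velocity v = q / n_e = 0.05185 / 0.30 = 0.1728 m/day.
Travel time t = L / v = 123 / 0.1728 = 711.7 days = 1.949 years.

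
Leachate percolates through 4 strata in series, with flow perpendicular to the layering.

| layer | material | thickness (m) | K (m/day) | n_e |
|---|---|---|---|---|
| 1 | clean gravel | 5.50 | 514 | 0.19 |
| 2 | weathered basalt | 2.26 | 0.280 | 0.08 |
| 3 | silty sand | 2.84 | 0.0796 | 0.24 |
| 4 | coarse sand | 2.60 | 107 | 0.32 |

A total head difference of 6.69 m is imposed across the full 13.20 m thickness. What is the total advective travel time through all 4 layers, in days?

17.9

With flow normal to the layers, continuity requires the same specific discharge q through every layer.
Σ(b_i/K_i) = 5.50/514 + 2.26/0.280 + 2.84/0.0796 + 2.60/107 = 43.78 d.
q = Δh / Σ(b_i/K_i) = 6.69 / 43.78 = 0.1528 m/day.
In each layer the seepage velocity is v_i = q/n_i, so the layer transit time is t_i = b_i·n_i / q:
  layer 1 (clean gravel): t_1 = 5.50 × 0.19 / 0.1528 = 6.839 d
  layer 2 (weathered basalt): t_2 = 2.26 × 0.08 / 0.1528 = 1.183 d
  layer 3 (silty sand): t_3 = 2.84 × 0.24 / 0.1528 = 4.461 d
  layer 4 (coarse sand): t_4 = 2.60 × 0.32 / 0.1528 = 5.445 d
Total t = Σ t_i = 17.93 days.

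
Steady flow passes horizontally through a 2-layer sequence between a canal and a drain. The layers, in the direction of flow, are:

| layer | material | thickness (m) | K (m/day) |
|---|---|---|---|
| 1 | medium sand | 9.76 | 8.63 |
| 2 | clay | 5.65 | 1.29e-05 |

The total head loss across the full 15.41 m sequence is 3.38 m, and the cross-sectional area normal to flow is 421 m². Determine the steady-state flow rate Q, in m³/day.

Flow is perpendicular to layering, so the layers act in series and the equivalent K is the thickness-weighted harmonic mean.
Total thickness L = 9.76 + 5.65 = 15.41 m.
Σ(b_i/K_i) = 9.76/8.63 + 5.65/1.29e-05 = 4.380e+05 d.
K_eq = L / Σ(b_i/K_i) = 15.41 / 4.380e+05 = 3.518e-05 m/day.
Q = K_eq · A · (Δh/L) = 3.518e-05 × 421 × (3.38/15.41) = 0.003249 m³/day.

0.00325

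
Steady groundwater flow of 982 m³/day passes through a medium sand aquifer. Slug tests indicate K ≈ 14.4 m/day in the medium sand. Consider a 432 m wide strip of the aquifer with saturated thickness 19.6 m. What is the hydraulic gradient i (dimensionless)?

Cross-sectional area A = 432 × 19.6 = 8467 m².
From Q = K·A·i, i = Q / (K·A) = 982 / (14.40 × 8467) = 0.008054.

0.00805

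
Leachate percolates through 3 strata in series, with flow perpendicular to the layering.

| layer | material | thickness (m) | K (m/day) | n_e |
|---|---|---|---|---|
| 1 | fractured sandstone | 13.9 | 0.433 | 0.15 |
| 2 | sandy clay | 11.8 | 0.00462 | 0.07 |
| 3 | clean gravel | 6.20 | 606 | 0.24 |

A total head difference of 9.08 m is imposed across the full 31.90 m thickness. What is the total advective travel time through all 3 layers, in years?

3.43

With flow normal to the layers, continuity requires the same specific discharge q through every layer.
Σ(b_i/K_i) = 13.9/0.433 + 11.8/0.00462 + 6.20/606 = 2586 d.
q = Δh / Σ(b_i/K_i) = 9.08 / 2586 = 0.003511 m/day.
In each layer the seepage velocity is v_i = q/n_i, so the layer transit time is t_i = b_i·n_i / q:
  layer 1 (fractured sandstone): t_1 = 13.9 × 0.15 / 0.003511 = 593.9 d
  layer 2 (sandy clay): t_2 = 11.8 × 0.07 / 0.003511 = 235.3 d
  layer 3 (clean gravel): t_3 = 6.20 × 0.24 / 0.003511 = 423.8 d
Total t = Σ t_i = 1253 days = 3.430 years.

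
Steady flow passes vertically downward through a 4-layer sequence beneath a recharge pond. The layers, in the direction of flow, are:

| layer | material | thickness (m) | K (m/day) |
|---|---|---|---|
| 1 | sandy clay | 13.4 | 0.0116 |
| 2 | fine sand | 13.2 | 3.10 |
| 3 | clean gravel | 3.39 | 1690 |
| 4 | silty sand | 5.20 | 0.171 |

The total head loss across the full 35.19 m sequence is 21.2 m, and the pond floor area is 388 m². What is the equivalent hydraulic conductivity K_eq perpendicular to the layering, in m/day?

0.0296

Flow is perpendicular to layering, so the layers act in series and the equivalent K is the thickness-weighted harmonic mean.
Total thickness L = 13.4 + 13.2 + 3.39 + 5.20 = 35.19 m.
Σ(b_i/K_i) = 13.4/0.0116 + 13.2/3.10 + 3.39/1690 + 5.20/0.171 = 1190 d.
K_eq = L / Σ(b_i/K_i) = 35.19 / 1190 = 0.02958 m/day.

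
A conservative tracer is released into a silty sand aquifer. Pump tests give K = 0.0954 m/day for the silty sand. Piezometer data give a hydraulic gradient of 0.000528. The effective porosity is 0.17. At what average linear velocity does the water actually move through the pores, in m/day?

Hydraulic gradient i = 0.000528.
Darcy flux q = K · i = 0.09540 × 0.0005280 = 5.037e-05 m/day.
Seepage velocity v = q / n_e = 5.037e-05 / 0.17 = 0.0002963 m/day.

0.000296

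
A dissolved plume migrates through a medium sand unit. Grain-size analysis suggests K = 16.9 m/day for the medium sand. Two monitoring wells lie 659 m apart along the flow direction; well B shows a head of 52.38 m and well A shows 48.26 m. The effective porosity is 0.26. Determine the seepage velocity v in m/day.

Hydraulic gradient i = (52.38 − 48.26) / 659 = 4.12 / 659 = 0.006252.
Darcy flux q = K · i = 16.90 × 0.006252 = 0.1057 m/day.
Seepage velocity v = q / n_e = 0.1057 / 0.26 = 0.4064 m/day.

0.406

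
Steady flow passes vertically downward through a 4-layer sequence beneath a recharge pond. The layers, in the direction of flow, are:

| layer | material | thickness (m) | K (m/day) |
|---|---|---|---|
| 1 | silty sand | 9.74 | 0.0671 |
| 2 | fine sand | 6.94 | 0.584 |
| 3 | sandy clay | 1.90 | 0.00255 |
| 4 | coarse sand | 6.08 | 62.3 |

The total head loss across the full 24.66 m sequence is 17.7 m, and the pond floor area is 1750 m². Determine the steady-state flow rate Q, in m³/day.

34.3

Flow is perpendicular to layering, so the layers act in series and the equivalent K is the thickness-weighted harmonic mean.
Total thickness L = 9.74 + 6.94 + 1.90 + 6.08 = 24.66 m.
Σ(b_i/K_i) = 9.74/0.0671 + 6.94/0.584 + 1.90/0.00255 + 6.08/62.3 = 902.2 d.
K_eq = L / Σ(b_i/K_i) = 24.66 / 902.2 = 0.02733 m/day.
Q = K_eq · A · (Δh/L) = 0.02733 × 1750 × (17.7/24.66) = 34.33 m³/day.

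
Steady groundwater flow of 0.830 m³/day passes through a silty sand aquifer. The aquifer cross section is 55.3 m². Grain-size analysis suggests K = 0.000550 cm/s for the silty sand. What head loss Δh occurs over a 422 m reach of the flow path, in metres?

Convert K: 0.000550 cm/s × 864 = 0.4752 m/day.
From Q = K·A·i, i = Q / (K·A) = 0.830 / (0.4752 × 55.30) = 0.03158.
Head loss Δh = i · L = 0.03158 × 422 = 13.33 m.

13.3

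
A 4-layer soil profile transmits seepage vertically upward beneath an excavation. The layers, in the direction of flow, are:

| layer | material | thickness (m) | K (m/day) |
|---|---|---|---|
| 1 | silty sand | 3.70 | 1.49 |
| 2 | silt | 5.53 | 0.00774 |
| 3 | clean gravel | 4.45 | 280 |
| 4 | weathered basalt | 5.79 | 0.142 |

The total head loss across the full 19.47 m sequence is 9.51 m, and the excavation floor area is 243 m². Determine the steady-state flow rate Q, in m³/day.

3.05

Flow is perpendicular to layering, so the layers act in series and the equivalent K is the thickness-weighted harmonic mean.
Total thickness L = 3.70 + 5.53 + 4.45 + 5.79 = 19.47 m.
Σ(b_i/K_i) = 3.70/1.49 + 5.53/0.00774 + 4.45/280 + 5.79/0.142 = 757.7 d.
K_eq = L / Σ(b_i/K_i) = 19.47 / 757.7 = 0.02569 m/day.
Q = K_eq · A · (Δh/L) = 0.02569 × 243 × (9.51/19.47) = 3.050 m³/day.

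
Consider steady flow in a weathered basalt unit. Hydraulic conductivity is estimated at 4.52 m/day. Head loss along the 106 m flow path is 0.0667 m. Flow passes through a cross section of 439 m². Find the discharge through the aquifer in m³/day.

1.25

Hydraulic gradient i = Δh / L = 0.0667 / 106 = 0.0006292.
Darcy's law: Q = K · A · i = 4.520 × 439.0 × 0.0006292 = 1.249 m³/day.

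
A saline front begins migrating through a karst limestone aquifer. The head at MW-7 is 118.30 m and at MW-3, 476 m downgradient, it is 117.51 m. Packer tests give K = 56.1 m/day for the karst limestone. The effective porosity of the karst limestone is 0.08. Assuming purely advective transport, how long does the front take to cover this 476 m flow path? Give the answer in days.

409

Hydraulic gradient i = (118.30 − 117.51) / 476 = 0.79 / 476 = 0.001660.
Darcy flux q = K · i = 56.10 × 0.001660 = 0.09311 m/day.
Seepage velocity v = q / n_e = 0.09311 / 0.08 = 1.164 m/day.
Travel time t = L / v = 476 / 1.164 = 409.0 days.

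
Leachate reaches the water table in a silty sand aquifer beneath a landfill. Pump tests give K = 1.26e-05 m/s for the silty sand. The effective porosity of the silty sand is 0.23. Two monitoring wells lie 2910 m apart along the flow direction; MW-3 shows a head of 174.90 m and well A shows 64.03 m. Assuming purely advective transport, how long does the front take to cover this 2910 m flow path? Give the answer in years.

Convert K: 1.26e-05 m/s × 86400 = 1.089 m/day.
Hydraulic gradient i = (174.90 − 64.03) / 2910 = 110.87 / 2910 = 0.03810.
Darcy flux q = K · i = 1.089 × 0.03810 = 0.04148 m/day.
Seepage velocity v = q / n_e = 0.04148 / 0.23 = 0.1803 m/day.
Travel time t = L / v = 2910 / 0.1803 = 16137 days = 44.18 years.

44.2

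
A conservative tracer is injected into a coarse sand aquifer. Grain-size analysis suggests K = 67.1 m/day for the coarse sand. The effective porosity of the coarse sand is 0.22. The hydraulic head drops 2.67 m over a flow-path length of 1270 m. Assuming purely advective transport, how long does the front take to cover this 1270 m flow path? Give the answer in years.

Hydraulic gradient i = Δh / L = 2.67 / 1270 = 0.002102.
Darcy flux q = K · i = 67.10 × 0.002102 = 0.1411 m/day.
Seepage velocity v = q / n_e = 0.1411 / 0.22 = 0.6412 m/day.
Travel time t = L / v = 1270 / 0.6412 = 1981 days = 5.423 years.

5.42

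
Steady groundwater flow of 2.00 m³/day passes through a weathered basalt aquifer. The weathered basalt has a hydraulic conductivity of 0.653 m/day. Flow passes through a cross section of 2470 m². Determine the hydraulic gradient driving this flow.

From Q = K·A·i, i = Q / (K·A) = 2.00 / (0.6530 × 2470) = 0.001240.

0.00124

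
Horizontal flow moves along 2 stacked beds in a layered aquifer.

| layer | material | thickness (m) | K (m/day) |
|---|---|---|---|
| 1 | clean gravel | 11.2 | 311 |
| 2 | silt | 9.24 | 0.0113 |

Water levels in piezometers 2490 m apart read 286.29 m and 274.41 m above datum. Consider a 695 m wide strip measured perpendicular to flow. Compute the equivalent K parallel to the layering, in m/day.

170

Flow is parallel to layering, so each bed carries its own Darcy discharge and the transmissivities add.
Σ(K_i·b_i) = 311×11.2 + 0.0113×9.24 = 3483 m²/day.
Total thickness b = 20.44 m, so K_eq = Σ(K_i·b_i)/b = 170.4 m/day.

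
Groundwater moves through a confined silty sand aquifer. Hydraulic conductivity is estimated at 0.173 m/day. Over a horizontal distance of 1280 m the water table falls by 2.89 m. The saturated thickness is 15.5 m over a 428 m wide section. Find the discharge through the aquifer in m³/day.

2.59

Cross-sectional area A = 428 × 15.5 = 6634 m².
Hydraulic gradient i = Δh / L = 2.89 / 1280 = 0.002258.
Darcy's law: Q = K · A · i = 0.1730 × 6634 × 0.002258 = 2.591 m³/day.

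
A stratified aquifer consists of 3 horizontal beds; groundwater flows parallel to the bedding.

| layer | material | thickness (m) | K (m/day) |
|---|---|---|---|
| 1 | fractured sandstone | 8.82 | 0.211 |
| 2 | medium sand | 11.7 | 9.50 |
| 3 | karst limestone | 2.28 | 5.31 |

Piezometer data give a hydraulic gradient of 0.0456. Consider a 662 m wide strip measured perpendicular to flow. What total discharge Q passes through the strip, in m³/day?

Flow is parallel to layering, so each bed carries its own Darcy discharge and the transmissivities add.
Σ(K_i·b_i) = 0.211×8.82 + 9.50×11.7 + 5.31×2.28 = 125.1 m²/day.
Hydraulic gradient i = 0.0456.
Q = Σ(K_i·b_i) · W · i = 125.1 × 662 × 0.04560 = 3777 m³/day.

3780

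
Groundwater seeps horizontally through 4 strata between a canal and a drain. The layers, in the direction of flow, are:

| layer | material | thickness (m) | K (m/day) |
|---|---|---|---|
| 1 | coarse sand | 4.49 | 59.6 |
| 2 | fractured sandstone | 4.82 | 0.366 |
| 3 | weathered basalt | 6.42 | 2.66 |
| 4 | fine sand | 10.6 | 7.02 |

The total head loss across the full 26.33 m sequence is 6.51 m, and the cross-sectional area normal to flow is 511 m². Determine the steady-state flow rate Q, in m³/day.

194

Flow is perpendicular to layering, so the layers act in series and the equivalent K is the thickness-weighted harmonic mean.
Total thickness L = 4.49 + 4.82 + 6.42 + 10.6 = 26.33 m.
Σ(b_i/K_i) = 4.49/59.6 + 4.82/0.366 + 6.42/2.66 + 10.6/7.02 = 17.17 d.
K_eq = L / Σ(b_i/K_i) = 26.33 / 17.17 = 1.534 m/day.
Q = K_eq · A · (Δh/L) = 1.534 × 511 × (6.51/26.33) = 193.8 m³/day.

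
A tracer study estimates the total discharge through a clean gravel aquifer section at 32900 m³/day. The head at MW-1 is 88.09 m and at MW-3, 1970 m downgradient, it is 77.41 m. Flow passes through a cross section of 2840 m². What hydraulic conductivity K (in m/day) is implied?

2140

Hydraulic gradient i = (88.09 − 77.41) / 1970 = 10.68 / 1970 = 0.005421.
From Q = K·A·i, K = Q / (A·i) = 32900 / (2840 × 0.005421) = 2137 m/day.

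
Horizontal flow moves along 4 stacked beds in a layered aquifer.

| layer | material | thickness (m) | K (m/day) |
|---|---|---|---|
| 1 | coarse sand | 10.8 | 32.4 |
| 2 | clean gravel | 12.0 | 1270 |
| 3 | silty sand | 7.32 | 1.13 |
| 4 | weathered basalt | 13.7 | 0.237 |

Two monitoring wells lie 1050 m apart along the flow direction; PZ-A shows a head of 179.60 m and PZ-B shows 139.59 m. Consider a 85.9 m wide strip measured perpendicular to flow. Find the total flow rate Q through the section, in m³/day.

51100

Flow is parallel to layering, so each bed carries its own Darcy discharge and the transmissivities add.
Σ(K_i·b_i) = 32.4×10.8 + 1270×12.0 + 1.13×7.32 + 0.237×13.7 = 15601 m²/day.
Hydraulic gradient i = (179.60 − 139.59) / 1050 = 40.01 / 1050 = 0.03810.
Q = Σ(K_i·b_i) · W · i = 15601 × 85.9 × 0.03810 = 51067 m³/day.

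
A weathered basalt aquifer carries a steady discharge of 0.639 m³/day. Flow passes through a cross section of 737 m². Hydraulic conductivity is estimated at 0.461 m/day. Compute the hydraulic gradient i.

0.00188

From Q = K·A·i, i = Q / (K·A) = 0.639 / (0.4610 × 737.0) = 0.001881.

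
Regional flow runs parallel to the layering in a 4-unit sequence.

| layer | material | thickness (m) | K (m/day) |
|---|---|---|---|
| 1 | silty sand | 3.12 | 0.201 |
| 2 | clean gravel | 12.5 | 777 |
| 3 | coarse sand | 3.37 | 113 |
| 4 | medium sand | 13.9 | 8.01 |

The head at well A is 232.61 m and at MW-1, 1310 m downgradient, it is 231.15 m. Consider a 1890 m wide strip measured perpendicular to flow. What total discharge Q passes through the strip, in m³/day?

Flow is parallel to layering, so each bed carries its own Darcy discharge and the transmissivities add.
Σ(K_i·b_i) = 0.201×3.12 + 777×12.5 + 113×3.37 + 8.01×13.9 = 10205 m²/day.
Hydraulic gradient i = (232.61 − 231.15) / 1310 = 1.46 / 1310 = 0.001115.
Q = Σ(K_i·b_i) · W · i = 10205 × 1890 × 0.001115 = 21497 m³/day.

21500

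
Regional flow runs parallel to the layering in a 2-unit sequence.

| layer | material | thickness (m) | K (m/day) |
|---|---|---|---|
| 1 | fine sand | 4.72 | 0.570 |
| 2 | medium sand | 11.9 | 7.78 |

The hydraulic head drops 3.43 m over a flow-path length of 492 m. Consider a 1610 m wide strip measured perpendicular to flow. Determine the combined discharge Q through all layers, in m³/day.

1070

Flow is parallel to layering, so each bed carries its own Darcy discharge and the transmissivities add.
Σ(K_i·b_i) = 0.570×4.72 + 7.78×11.9 = 95.27 m²/day.
Hydraulic gradient i = Δh / L = 3.43 / 492 = 0.006972.
Q = Σ(K_i·b_i) · W · i = 95.27 × 1610 × 0.006972 = 1069 m³/day.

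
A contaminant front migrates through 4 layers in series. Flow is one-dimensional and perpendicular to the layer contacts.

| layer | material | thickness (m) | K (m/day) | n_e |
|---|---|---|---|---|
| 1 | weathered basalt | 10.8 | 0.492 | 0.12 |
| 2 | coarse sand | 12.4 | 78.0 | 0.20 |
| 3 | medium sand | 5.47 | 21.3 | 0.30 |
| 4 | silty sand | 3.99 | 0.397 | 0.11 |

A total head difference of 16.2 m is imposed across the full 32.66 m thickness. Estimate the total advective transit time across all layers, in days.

With flow normal to the layers, continuity requires the same specific discharge q through every layer.
Σ(b_i/K_i) = 10.8/0.492 + 12.4/78.0 + 5.47/21.3 + 3.99/0.397 = 32.42 d.
q = Δh / Σ(b_i/K_i) = 16.2 / 32.42 = 0.4997 m/day.
In each layer the seepage velocity is v_i = q/n_i, so the layer transit time is t_i = b_i·n_i / q:
  layer 1 (weathered basalt): t_1 = 10.8 × 0.12 / 0.4997 = 2.593 d
  layer 2 (coarse sand): t_2 = 12.4 × 0.20 / 0.4997 = 4.963 d
  layer 3 (medium sand): t_3 = 5.47 × 0.30 / 0.4997 = 3.284 d
  layer 4 (silty sand): t_4 = 3.99 × 0.11 / 0.4997 = 0.8783 d
Total t = Σ t_i = 11.72 days.

11.7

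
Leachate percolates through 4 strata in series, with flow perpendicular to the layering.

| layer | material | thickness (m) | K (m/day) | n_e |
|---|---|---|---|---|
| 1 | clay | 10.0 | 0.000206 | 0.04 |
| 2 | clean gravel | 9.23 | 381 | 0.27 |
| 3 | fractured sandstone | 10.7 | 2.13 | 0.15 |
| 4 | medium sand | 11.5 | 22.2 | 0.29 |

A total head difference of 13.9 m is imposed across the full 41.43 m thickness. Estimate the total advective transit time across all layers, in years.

With flow normal to the layers, continuity requires the same specific discharge q through every layer.
Σ(b_i/K_i) = 10.0/0.000206 + 9.23/381 + 10.7/2.13 + 11.5/22.2 = 48549 d.
q = Δh / Σ(b_i/K_i) = 13.9 / 48549 = 0.0002863 m/day.
In each layer the seepage velocity is v_i = q/n_i, so the layer transit time is t_i = b_i·n_i / q:
  layer 1 (clay): t_1 = 10.0 × 0.04 / 0.0002863 = 1397 d
  layer 2 (clean gravel): t_2 = 9.23 × 0.27 / 0.0002863 = 8704 d
  layer 3 (fractured sandstone): t_3 = 10.7 × 0.15 / 0.0002863 = 5606 d
  layer 4 (medium sand): t_4 = 11.5 × 0.29 / 0.0002863 = 11648 d
Total t = Σ t_i = 27356 days = 74.90 years.

74.9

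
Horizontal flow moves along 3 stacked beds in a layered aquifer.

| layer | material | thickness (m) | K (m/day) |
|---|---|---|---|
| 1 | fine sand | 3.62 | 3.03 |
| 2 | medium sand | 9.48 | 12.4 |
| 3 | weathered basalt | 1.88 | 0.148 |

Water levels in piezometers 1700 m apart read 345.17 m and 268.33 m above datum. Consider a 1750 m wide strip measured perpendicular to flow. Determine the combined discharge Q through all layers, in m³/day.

10200

Flow is parallel to layering, so each bed carries its own Darcy discharge and the transmissivities add.
Σ(K_i·b_i) = 3.03×3.62 + 12.4×9.48 + 0.148×1.88 = 128.8 m²/day.
Hydraulic gradient i = (345.17 − 268.33) / 1700 = 76.84 / 1700 = 0.04520.
Q = Σ(K_i·b_i) · W · i = 128.8 × 1750 × 0.04520 = 10188 m³/day.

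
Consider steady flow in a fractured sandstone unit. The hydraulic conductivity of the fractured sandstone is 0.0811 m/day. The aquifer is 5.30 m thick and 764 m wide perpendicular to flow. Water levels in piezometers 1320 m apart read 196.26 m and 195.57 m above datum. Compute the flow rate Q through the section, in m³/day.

0.172

Cross-sectional area A = 764 × 5.30 = 4049 m².
Hydraulic gradient i = (196.26 − 195.57) / 1320 = 0.69 / 1320 = 0.0005227.
Darcy's law: Q = K · A · i = 0.08110 × 4049 × 0.0005227 = 0.1717 m³/day.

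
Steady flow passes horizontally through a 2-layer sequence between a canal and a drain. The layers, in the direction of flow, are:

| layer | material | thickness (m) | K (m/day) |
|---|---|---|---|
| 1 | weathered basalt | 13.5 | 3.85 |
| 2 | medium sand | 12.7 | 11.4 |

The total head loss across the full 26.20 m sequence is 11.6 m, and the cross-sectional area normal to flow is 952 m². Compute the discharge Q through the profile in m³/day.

Flow is perpendicular to layering, so the layers act in series and the equivalent K is the thickness-weighted harmonic mean.
Total thickness L = 13.5 + 12.7 = 26.20 m.
Σ(b_i/K_i) = 13.5/3.85 + 12.7/11.4 = 4.621 d.
K_eq = L / Σ(b_i/K_i) = 26.20 / 4.621 = 5.670 m/day.
Q = K_eq · A · (Δh/L) = 5.670 × 952 × (11.6/26.20) = 2390 m³/day.

2390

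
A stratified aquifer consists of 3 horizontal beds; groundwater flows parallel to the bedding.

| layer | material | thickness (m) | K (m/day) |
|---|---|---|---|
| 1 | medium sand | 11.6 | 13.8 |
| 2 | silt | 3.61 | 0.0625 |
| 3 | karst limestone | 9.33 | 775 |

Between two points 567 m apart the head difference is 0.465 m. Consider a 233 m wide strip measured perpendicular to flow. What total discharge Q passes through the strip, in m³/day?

Flow is parallel to layering, so each bed carries its own Darcy discharge and the transmissivities add.
Σ(K_i·b_i) = 13.8×11.6 + 0.0625×3.61 + 775×9.33 = 7391 m²/day.
Hydraulic gradient i = Δh / L = 0.465 / 567 = 0.0008201.
Q = Σ(K_i·b_i) · W · i = 7391 × 233 × 0.0008201 = 1412 m³/day.

1410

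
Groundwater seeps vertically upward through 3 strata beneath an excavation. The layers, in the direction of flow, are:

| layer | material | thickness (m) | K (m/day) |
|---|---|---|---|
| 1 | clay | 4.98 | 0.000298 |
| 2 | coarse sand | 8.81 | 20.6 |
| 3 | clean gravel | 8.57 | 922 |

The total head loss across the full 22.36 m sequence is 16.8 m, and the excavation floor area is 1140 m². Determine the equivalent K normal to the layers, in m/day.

Flow is perpendicular to layering, so the layers act in series and the equivalent K is the thickness-weighted harmonic mean.
Total thickness L = 4.98 + 8.81 + 8.57 = 22.36 m.
Σ(b_i/K_i) = 4.98/0.000298 + 8.81/20.6 + 8.57/922 = 16712 d.
K_eq = L / Σ(b_i/K_i) = 22.36 / 16712 = 0.001338 m/day.

0.00134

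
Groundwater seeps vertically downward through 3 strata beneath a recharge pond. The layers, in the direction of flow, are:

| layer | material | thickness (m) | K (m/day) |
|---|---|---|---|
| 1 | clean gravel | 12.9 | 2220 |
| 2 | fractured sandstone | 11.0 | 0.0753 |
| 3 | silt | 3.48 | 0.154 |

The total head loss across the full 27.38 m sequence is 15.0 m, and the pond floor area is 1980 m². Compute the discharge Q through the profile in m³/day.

176

Flow is perpendicular to layering, so the layers act in series and the equivalent K is the thickness-weighted harmonic mean.
Total thickness L = 12.9 + 11.0 + 3.48 = 27.38 m.
Σ(b_i/K_i) = 12.9/2220 + 11.0/0.0753 + 3.48/0.154 = 168.7 d.
K_eq = L / Σ(b_i/K_i) = 27.38 / 168.7 = 0.1623 m/day.
Q = K_eq · A · (Δh/L) = 0.1623 × 1980 × (15.0/27.38) = 176.1 m³/day.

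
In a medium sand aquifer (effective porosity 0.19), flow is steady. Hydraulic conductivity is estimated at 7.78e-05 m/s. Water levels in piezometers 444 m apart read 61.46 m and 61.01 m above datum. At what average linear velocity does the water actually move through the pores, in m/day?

Convert K: 7.78e-05 m/s × 86400 = 6.722 m/day.
Hydraulic gradient i = (61.46 − 61.01) / 444 = 0.45 / 444 = 0.001014.
Darcy flux q = K · i = 6.722 × 0.001014 = 0.006813 m/day.
Seepage velocity v = q / n_e = 0.006813 / 0.19 = 0.03586 m/day.

0.0359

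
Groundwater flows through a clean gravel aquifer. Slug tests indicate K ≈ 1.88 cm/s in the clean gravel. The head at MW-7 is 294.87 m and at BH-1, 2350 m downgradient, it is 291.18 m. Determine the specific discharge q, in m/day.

Convert K: 1.88 cm/s × 864 = 1624 m/day.
Hydraulic gradient i = (294.87 − 291.18) / 2350 = 3.69 / 2350 = 0.001570.
Specific discharge q = K · i = 1624 × 0.001570 = 2.551 m/day.

2.55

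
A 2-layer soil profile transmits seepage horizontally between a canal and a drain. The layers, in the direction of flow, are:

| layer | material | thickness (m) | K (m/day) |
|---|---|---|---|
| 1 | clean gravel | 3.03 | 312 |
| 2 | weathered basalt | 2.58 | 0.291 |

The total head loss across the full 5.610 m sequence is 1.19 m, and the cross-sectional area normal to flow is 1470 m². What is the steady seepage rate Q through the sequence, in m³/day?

Flow is perpendicular to layering, so the layers act in series and the equivalent K is the thickness-weighted harmonic mean.
Total thickness L = 3.03 + 2.58 = 5.610 m.
Σ(b_i/K_i) = 3.03/312 + 2.58/0.291 = 8.876 d.
K_eq = L / Σ(b_i/K_i) = 5.610 / 8.876 = 0.6321 m/day.
Q = K_eq · A · (Δh/L) = 0.6321 × 1470 × (1.19/5.610) = 197.1 m³/day.

197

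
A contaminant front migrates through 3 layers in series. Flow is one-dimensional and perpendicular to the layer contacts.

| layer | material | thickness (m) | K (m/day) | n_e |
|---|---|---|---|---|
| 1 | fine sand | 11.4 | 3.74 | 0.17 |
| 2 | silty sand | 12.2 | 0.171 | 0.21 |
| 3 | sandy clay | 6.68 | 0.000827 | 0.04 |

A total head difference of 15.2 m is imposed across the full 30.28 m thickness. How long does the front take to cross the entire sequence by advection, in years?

With flow normal to the layers, continuity requires the same specific discharge q through every layer.
Σ(b_i/K_i) = 11.4/3.74 + 12.2/0.171 + 6.68/0.000827 = 8152 d.
q = Δh / Σ(b_i/K_i) = 15.2 / 8152 = 0.001865 m/day.
In each layer the seepage velocity is v_i = q/n_i, so the layer transit time is t_i = b_i·n_i / q:
  layer 1 (fine sand): t_1 = 11.4 × 0.17 / 0.001865 = 1039 d
  layer 2 (silty sand): t_2 = 12.2 × 0.21 / 0.001865 = 1374 d
  layer 3 (sandy clay): t_3 = 6.68 × 0.04 / 0.001865 = 143.3 d
Total t = Σ t_i = 2557 days = 7.000 years.

7.00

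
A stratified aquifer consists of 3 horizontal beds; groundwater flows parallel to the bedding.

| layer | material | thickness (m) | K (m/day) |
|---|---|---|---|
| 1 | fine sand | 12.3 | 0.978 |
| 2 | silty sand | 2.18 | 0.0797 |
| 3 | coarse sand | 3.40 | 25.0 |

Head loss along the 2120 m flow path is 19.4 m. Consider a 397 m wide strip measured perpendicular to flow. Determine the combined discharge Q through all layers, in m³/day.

353

Flow is parallel to layering, so each bed carries its own Darcy discharge and the transmissivities add.
Σ(K_i·b_i) = 0.978×12.3 + 0.0797×2.18 + 25.0×3.40 = 97.20 m²/day.
Hydraulic gradient i = Δh / L = 19.4 / 2120 = 0.009151.
Q = Σ(K_i·b_i) · W · i = 97.20 × 397 × 0.009151 = 353.1 m³/day.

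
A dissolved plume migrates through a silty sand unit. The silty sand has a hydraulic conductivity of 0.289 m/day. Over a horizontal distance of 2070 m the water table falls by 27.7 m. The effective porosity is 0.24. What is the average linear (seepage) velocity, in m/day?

Hydraulic gradient i = Δh / L = 27.7 / 2070 = 0.01338.
Darcy flux q = K · i = 0.2890 × 0.01338 = 0.003867 m/day.
Seepage velocity v = q / n_e = 0.003867 / 0.24 = 0.01611 m/day.

0.0161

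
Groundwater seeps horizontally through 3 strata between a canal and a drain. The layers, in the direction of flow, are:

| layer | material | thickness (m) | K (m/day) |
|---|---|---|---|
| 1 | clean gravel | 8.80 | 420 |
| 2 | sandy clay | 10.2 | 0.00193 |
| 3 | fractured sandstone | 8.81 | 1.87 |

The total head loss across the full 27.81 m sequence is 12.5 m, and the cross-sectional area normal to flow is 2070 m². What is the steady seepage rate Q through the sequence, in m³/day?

4.89

Flow is perpendicular to layering, so the layers act in series and the equivalent K is the thickness-weighted harmonic mean.
Total thickness L = 8.80 + 10.2 + 8.81 = 27.81 m.
Σ(b_i/K_i) = 8.80/420 + 10.2/0.00193 + 8.81/1.87 = 5290 d.
K_eq = L / Σ(b_i/K_i) = 27.81 / 5290 = 0.005257 m/day.
Q = K_eq · A · (Δh/L) = 0.005257 × 2070 × (12.5/27.81) = 4.892 m³/day.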